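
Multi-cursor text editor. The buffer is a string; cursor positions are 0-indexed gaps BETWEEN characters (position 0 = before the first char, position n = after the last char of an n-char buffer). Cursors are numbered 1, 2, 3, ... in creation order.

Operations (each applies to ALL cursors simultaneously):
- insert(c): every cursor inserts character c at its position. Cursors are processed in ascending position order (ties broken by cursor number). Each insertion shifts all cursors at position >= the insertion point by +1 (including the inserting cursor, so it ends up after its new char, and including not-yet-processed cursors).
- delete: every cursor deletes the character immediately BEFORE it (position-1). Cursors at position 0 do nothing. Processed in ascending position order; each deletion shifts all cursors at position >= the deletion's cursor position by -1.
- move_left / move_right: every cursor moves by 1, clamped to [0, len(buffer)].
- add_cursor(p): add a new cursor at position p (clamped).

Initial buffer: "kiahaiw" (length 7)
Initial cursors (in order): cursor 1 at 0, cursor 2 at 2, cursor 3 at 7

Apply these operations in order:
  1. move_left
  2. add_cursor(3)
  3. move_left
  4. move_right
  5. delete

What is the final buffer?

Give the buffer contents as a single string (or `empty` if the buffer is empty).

Answer: ihaw

Derivation:
After op 1 (move_left): buffer="kiahaiw" (len 7), cursors c1@0 c2@1 c3@6, authorship .......
After op 2 (add_cursor(3)): buffer="kiahaiw" (len 7), cursors c1@0 c2@1 c4@3 c3@6, authorship .......
After op 3 (move_left): buffer="kiahaiw" (len 7), cursors c1@0 c2@0 c4@2 c3@5, authorship .......
After op 4 (move_right): buffer="kiahaiw" (len 7), cursors c1@1 c2@1 c4@3 c3@6, authorship .......
After op 5 (delete): buffer="ihaw" (len 4), cursors c1@0 c2@0 c4@1 c3@3, authorship ....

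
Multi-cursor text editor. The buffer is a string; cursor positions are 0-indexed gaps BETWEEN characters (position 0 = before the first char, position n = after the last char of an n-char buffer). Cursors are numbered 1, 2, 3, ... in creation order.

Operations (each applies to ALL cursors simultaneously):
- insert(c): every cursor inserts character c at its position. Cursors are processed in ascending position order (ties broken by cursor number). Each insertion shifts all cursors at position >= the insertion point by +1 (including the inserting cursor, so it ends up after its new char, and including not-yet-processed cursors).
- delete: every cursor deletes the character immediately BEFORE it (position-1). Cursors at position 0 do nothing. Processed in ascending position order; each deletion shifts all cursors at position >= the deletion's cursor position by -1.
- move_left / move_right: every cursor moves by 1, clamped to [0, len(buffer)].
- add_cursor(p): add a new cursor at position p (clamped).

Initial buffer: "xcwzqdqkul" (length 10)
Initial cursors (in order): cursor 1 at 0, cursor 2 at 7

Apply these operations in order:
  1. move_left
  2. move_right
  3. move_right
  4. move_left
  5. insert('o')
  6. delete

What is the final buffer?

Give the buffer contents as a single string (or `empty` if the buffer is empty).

After op 1 (move_left): buffer="xcwzqdqkul" (len 10), cursors c1@0 c2@6, authorship ..........
After op 2 (move_right): buffer="xcwzqdqkul" (len 10), cursors c1@1 c2@7, authorship ..........
After op 3 (move_right): buffer="xcwzqdqkul" (len 10), cursors c1@2 c2@8, authorship ..........
After op 4 (move_left): buffer="xcwzqdqkul" (len 10), cursors c1@1 c2@7, authorship ..........
After op 5 (insert('o')): buffer="xocwzqdqokul" (len 12), cursors c1@2 c2@9, authorship .1......2...
After op 6 (delete): buffer="xcwzqdqkul" (len 10), cursors c1@1 c2@7, authorship ..........

Answer: xcwzqdqkul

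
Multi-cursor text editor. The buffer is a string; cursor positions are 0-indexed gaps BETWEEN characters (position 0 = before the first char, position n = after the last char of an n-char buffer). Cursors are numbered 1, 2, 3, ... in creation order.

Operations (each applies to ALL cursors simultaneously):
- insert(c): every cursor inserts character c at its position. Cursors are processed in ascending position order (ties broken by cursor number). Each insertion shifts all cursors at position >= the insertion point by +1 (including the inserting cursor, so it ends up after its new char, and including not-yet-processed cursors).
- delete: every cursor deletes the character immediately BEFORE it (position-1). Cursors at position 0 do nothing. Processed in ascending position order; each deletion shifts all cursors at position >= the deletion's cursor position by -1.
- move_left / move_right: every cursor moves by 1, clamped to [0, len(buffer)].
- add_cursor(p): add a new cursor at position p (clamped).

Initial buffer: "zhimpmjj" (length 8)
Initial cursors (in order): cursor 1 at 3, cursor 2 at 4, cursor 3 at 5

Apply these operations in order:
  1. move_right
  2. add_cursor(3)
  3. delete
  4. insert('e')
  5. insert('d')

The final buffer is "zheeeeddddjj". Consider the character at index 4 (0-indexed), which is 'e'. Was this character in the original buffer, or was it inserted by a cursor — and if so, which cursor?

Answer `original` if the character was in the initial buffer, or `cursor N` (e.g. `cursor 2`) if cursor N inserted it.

After op 1 (move_right): buffer="zhimpmjj" (len 8), cursors c1@4 c2@5 c3@6, authorship ........
After op 2 (add_cursor(3)): buffer="zhimpmjj" (len 8), cursors c4@3 c1@4 c2@5 c3@6, authorship ........
After op 3 (delete): buffer="zhjj" (len 4), cursors c1@2 c2@2 c3@2 c4@2, authorship ....
After op 4 (insert('e')): buffer="zheeeejj" (len 8), cursors c1@6 c2@6 c3@6 c4@6, authorship ..1234..
After op 5 (insert('d')): buffer="zheeeeddddjj" (len 12), cursors c1@10 c2@10 c3@10 c4@10, authorship ..12341234..
Authorship (.=original, N=cursor N): . . 1 2 3 4 1 2 3 4 . .
Index 4: author = 3

Answer: cursor 3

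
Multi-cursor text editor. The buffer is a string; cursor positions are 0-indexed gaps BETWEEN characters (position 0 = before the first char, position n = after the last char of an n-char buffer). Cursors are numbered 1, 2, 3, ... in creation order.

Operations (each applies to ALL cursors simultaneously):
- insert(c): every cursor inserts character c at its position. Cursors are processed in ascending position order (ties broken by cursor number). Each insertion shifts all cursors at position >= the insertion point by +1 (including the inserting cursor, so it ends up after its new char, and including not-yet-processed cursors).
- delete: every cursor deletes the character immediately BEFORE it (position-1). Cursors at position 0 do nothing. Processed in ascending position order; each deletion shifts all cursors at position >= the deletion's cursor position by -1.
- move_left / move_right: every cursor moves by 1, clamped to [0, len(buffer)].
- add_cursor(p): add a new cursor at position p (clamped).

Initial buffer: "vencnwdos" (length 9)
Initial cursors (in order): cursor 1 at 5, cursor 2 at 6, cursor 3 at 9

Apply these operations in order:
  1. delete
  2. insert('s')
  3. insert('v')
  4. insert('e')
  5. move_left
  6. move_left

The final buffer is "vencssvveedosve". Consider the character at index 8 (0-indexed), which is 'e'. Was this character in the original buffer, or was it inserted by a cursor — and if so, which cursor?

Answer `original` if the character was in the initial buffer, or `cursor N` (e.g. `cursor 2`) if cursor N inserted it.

After op 1 (delete): buffer="vencdo" (len 6), cursors c1@4 c2@4 c3@6, authorship ......
After op 2 (insert('s')): buffer="vencssdos" (len 9), cursors c1@6 c2@6 c3@9, authorship ....12..3
After op 3 (insert('v')): buffer="vencssvvdosv" (len 12), cursors c1@8 c2@8 c3@12, authorship ....1212..33
After op 4 (insert('e')): buffer="vencssvveedosve" (len 15), cursors c1@10 c2@10 c3@15, authorship ....121212..333
After op 5 (move_left): buffer="vencssvveedosve" (len 15), cursors c1@9 c2@9 c3@14, authorship ....121212..333
After op 6 (move_left): buffer="vencssvveedosve" (len 15), cursors c1@8 c2@8 c3@13, authorship ....121212..333
Authorship (.=original, N=cursor N): . . . . 1 2 1 2 1 2 . . 3 3 3
Index 8: author = 1

Answer: cursor 1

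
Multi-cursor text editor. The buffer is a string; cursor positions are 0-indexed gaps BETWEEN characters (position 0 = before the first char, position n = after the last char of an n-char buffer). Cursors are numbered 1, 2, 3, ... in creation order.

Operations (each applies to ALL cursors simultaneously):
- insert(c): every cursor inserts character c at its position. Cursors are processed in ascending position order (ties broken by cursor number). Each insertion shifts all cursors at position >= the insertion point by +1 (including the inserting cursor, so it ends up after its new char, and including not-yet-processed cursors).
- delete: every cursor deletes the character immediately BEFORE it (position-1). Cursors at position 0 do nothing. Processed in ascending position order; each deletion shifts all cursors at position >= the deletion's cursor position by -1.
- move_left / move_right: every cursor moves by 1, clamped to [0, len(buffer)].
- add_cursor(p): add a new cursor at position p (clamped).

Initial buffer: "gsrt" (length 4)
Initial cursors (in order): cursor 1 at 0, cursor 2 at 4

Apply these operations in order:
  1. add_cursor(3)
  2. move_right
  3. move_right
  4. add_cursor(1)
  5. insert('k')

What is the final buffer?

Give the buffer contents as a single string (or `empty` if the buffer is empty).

Answer: gkskrtkk

Derivation:
After op 1 (add_cursor(3)): buffer="gsrt" (len 4), cursors c1@0 c3@3 c2@4, authorship ....
After op 2 (move_right): buffer="gsrt" (len 4), cursors c1@1 c2@4 c3@4, authorship ....
After op 3 (move_right): buffer="gsrt" (len 4), cursors c1@2 c2@4 c3@4, authorship ....
After op 4 (add_cursor(1)): buffer="gsrt" (len 4), cursors c4@1 c1@2 c2@4 c3@4, authorship ....
After op 5 (insert('k')): buffer="gkskrtkk" (len 8), cursors c4@2 c1@4 c2@8 c3@8, authorship .4.1..23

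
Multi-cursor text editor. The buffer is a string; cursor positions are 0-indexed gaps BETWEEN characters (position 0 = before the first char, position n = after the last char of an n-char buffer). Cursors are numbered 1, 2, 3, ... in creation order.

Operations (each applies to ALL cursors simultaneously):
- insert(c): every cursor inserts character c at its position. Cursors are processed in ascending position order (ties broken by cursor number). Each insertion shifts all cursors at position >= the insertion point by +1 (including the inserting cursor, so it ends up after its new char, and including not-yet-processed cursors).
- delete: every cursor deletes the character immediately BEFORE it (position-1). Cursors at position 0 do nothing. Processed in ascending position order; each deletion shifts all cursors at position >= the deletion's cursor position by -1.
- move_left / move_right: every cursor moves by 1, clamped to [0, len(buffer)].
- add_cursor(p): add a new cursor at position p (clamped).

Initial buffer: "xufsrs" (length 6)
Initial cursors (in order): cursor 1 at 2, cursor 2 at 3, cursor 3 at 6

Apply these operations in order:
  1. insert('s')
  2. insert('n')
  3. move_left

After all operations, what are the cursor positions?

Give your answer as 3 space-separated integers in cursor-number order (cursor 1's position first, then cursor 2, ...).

Answer: 3 6 11

Derivation:
After op 1 (insert('s')): buffer="xusfssrss" (len 9), cursors c1@3 c2@5 c3@9, authorship ..1.2...3
After op 2 (insert('n')): buffer="xusnfsnsrssn" (len 12), cursors c1@4 c2@7 c3@12, authorship ..11.22...33
After op 3 (move_left): buffer="xusnfsnsrssn" (len 12), cursors c1@3 c2@6 c3@11, authorship ..11.22...33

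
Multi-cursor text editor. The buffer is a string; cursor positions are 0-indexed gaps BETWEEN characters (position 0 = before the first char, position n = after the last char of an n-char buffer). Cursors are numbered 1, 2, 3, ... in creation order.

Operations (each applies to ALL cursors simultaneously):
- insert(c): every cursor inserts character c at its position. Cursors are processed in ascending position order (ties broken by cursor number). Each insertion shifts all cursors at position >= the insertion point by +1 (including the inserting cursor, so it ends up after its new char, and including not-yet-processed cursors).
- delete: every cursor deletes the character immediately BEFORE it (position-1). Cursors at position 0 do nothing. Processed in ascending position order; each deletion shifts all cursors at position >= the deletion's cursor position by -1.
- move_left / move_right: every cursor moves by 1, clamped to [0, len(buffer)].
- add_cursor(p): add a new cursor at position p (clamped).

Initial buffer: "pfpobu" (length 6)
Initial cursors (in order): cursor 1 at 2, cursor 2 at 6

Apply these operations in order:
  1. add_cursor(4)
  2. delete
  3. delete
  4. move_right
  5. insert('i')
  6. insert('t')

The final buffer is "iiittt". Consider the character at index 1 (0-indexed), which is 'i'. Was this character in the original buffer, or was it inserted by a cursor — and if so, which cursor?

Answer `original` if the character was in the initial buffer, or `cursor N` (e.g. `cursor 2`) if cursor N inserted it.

After op 1 (add_cursor(4)): buffer="pfpobu" (len 6), cursors c1@2 c3@4 c2@6, authorship ......
After op 2 (delete): buffer="ppb" (len 3), cursors c1@1 c3@2 c2@3, authorship ...
After op 3 (delete): buffer="" (len 0), cursors c1@0 c2@0 c3@0, authorship 
After op 4 (move_right): buffer="" (len 0), cursors c1@0 c2@0 c3@0, authorship 
After op 5 (insert('i')): buffer="iii" (len 3), cursors c1@3 c2@3 c3@3, authorship 123
After op 6 (insert('t')): buffer="iiittt" (len 6), cursors c1@6 c2@6 c3@6, authorship 123123
Authorship (.=original, N=cursor N): 1 2 3 1 2 3
Index 1: author = 2

Answer: cursor 2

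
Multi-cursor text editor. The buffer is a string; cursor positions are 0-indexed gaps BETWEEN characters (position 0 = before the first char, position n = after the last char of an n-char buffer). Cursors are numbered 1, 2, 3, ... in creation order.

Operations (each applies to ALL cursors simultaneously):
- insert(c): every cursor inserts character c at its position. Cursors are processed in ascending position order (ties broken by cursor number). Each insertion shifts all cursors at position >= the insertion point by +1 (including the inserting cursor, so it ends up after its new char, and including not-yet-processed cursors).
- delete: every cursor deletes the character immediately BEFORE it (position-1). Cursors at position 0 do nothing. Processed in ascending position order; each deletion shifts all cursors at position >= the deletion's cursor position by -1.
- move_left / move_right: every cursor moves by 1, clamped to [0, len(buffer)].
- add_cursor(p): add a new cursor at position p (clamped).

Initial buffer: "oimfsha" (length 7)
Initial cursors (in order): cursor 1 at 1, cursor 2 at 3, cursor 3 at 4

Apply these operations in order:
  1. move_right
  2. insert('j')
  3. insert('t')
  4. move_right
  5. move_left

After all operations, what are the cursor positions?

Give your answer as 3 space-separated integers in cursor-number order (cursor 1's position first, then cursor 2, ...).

Answer: 4 8 11

Derivation:
After op 1 (move_right): buffer="oimfsha" (len 7), cursors c1@2 c2@4 c3@5, authorship .......
After op 2 (insert('j')): buffer="oijmfjsjha" (len 10), cursors c1@3 c2@6 c3@8, authorship ..1..2.3..
After op 3 (insert('t')): buffer="oijtmfjtsjtha" (len 13), cursors c1@4 c2@8 c3@11, authorship ..11..22.33..
After op 4 (move_right): buffer="oijtmfjtsjtha" (len 13), cursors c1@5 c2@9 c3@12, authorship ..11..22.33..
After op 5 (move_left): buffer="oijtmfjtsjtha" (len 13), cursors c1@4 c2@8 c3@11, authorship ..11..22.33..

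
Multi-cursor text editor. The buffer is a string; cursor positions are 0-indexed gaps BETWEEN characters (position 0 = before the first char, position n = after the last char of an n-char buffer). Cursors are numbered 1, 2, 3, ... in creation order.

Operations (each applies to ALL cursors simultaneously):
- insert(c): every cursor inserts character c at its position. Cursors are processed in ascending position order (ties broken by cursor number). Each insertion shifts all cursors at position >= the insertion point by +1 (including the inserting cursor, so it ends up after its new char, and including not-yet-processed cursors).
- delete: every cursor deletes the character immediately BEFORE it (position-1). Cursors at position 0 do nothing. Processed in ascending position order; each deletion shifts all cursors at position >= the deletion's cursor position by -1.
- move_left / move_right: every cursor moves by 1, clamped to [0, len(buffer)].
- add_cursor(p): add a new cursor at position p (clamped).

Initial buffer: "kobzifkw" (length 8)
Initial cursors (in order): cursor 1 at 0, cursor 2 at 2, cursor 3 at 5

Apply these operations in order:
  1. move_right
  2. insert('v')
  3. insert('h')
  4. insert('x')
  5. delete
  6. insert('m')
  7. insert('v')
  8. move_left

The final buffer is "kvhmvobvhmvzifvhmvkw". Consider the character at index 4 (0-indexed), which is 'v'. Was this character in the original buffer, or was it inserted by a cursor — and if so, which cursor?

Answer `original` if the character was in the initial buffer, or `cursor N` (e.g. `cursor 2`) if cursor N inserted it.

After op 1 (move_right): buffer="kobzifkw" (len 8), cursors c1@1 c2@3 c3@6, authorship ........
After op 2 (insert('v')): buffer="kvobvzifvkw" (len 11), cursors c1@2 c2@5 c3@9, authorship .1..2...3..
After op 3 (insert('h')): buffer="kvhobvhzifvhkw" (len 14), cursors c1@3 c2@7 c3@12, authorship .11..22...33..
After op 4 (insert('x')): buffer="kvhxobvhxzifvhxkw" (len 17), cursors c1@4 c2@9 c3@15, authorship .111..222...333..
After op 5 (delete): buffer="kvhobvhzifvhkw" (len 14), cursors c1@3 c2@7 c3@12, authorship .11..22...33..
After op 6 (insert('m')): buffer="kvhmobvhmzifvhmkw" (len 17), cursors c1@4 c2@9 c3@15, authorship .111..222...333..
After op 7 (insert('v')): buffer="kvhmvobvhmvzifvhmvkw" (len 20), cursors c1@5 c2@11 c3@18, authorship .1111..2222...3333..
After op 8 (move_left): buffer="kvhmvobvhmvzifvhmvkw" (len 20), cursors c1@4 c2@10 c3@17, authorship .1111..2222...3333..
Authorship (.=original, N=cursor N): . 1 1 1 1 . . 2 2 2 2 . . . 3 3 3 3 . .
Index 4: author = 1

Answer: cursor 1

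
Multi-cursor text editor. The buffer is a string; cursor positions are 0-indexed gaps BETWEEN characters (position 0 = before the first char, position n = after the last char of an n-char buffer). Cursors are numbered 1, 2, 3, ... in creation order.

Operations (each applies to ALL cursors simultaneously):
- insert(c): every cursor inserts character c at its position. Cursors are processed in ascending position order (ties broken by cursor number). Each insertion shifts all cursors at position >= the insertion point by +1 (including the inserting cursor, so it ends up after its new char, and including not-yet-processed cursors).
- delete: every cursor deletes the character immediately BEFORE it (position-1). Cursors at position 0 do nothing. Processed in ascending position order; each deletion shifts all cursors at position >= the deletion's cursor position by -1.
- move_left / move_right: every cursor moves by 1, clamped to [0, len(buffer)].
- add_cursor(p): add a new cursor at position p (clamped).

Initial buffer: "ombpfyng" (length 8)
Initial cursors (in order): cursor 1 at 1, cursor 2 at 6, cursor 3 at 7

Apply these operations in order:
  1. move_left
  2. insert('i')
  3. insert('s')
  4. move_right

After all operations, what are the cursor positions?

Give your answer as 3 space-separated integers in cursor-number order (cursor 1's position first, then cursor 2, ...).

After op 1 (move_left): buffer="ombpfyng" (len 8), cursors c1@0 c2@5 c3@6, authorship ........
After op 2 (insert('i')): buffer="iombpfiying" (len 11), cursors c1@1 c2@7 c3@9, authorship 1.....2.3..
After op 3 (insert('s')): buffer="isombpfisyisng" (len 14), cursors c1@2 c2@9 c3@12, authorship 11.....22.33..
After op 4 (move_right): buffer="isombpfisyisng" (len 14), cursors c1@3 c2@10 c3@13, authorship 11.....22.33..

Answer: 3 10 13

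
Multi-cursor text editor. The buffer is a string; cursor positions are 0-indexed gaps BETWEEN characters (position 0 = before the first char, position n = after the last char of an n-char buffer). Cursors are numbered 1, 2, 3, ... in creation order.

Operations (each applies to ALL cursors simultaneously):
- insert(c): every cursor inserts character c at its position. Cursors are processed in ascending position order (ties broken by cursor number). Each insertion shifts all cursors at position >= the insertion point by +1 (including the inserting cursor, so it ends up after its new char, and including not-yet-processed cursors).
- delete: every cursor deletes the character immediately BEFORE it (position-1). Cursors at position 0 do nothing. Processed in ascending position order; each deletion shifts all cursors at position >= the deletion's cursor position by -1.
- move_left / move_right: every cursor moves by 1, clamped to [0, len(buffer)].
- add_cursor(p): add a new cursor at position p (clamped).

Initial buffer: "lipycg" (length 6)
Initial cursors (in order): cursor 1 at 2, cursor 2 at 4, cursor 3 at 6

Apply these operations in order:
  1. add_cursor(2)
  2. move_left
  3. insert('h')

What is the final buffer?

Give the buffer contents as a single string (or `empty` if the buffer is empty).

After op 1 (add_cursor(2)): buffer="lipycg" (len 6), cursors c1@2 c4@2 c2@4 c3@6, authorship ......
After op 2 (move_left): buffer="lipycg" (len 6), cursors c1@1 c4@1 c2@3 c3@5, authorship ......
After op 3 (insert('h')): buffer="lhhiphychg" (len 10), cursors c1@3 c4@3 c2@6 c3@9, authorship .14..2..3.

Answer: lhhiphychg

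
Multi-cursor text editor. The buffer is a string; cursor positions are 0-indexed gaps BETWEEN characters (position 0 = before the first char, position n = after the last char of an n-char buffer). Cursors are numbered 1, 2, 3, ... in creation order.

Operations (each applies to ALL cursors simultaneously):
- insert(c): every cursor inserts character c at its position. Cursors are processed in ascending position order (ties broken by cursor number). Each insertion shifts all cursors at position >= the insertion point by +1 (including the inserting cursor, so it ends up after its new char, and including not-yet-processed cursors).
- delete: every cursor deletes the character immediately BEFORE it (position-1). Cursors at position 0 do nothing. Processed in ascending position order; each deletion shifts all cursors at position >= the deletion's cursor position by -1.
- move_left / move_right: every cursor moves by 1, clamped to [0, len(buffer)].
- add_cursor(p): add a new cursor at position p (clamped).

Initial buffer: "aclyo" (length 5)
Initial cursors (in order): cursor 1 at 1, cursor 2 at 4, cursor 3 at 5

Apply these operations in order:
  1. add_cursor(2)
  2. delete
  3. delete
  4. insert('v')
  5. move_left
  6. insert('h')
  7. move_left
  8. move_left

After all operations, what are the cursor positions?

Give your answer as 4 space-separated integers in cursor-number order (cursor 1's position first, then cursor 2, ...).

Answer: 5 5 5 5

Derivation:
After op 1 (add_cursor(2)): buffer="aclyo" (len 5), cursors c1@1 c4@2 c2@4 c3@5, authorship .....
After op 2 (delete): buffer="l" (len 1), cursors c1@0 c4@0 c2@1 c3@1, authorship .
After op 3 (delete): buffer="" (len 0), cursors c1@0 c2@0 c3@0 c4@0, authorship 
After op 4 (insert('v')): buffer="vvvv" (len 4), cursors c1@4 c2@4 c3@4 c4@4, authorship 1234
After op 5 (move_left): buffer="vvvv" (len 4), cursors c1@3 c2@3 c3@3 c4@3, authorship 1234
After op 6 (insert('h')): buffer="vvvhhhhv" (len 8), cursors c1@7 c2@7 c3@7 c4@7, authorship 12312344
After op 7 (move_left): buffer="vvvhhhhv" (len 8), cursors c1@6 c2@6 c3@6 c4@6, authorship 12312344
After op 8 (move_left): buffer="vvvhhhhv" (len 8), cursors c1@5 c2@5 c3@5 c4@5, authorship 12312344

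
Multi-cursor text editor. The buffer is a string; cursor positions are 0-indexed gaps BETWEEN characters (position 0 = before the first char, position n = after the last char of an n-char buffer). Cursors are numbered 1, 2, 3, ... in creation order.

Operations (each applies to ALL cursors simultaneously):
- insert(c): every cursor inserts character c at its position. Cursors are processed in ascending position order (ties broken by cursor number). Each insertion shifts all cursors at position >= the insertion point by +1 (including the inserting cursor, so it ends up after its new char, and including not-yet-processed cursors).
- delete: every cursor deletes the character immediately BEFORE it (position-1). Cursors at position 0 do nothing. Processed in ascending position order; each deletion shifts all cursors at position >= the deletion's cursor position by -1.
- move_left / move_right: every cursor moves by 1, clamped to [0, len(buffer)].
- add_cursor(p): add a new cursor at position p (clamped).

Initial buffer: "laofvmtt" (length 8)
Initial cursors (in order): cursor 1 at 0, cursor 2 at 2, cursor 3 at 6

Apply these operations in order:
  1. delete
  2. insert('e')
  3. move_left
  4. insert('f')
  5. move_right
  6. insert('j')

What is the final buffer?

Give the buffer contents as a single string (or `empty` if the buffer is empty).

Answer: fejlfejofvfejtt

Derivation:
After op 1 (delete): buffer="lofvtt" (len 6), cursors c1@0 c2@1 c3@4, authorship ......
After op 2 (insert('e')): buffer="eleofvett" (len 9), cursors c1@1 c2@3 c3@7, authorship 1.2...3..
After op 3 (move_left): buffer="eleofvett" (len 9), cursors c1@0 c2@2 c3@6, authorship 1.2...3..
After op 4 (insert('f')): buffer="felfeofvfett" (len 12), cursors c1@1 c2@4 c3@9, authorship 11.22...33..
After op 5 (move_right): buffer="felfeofvfett" (len 12), cursors c1@2 c2@5 c3@10, authorship 11.22...33..
After op 6 (insert('j')): buffer="fejlfejofvfejtt" (len 15), cursors c1@3 c2@7 c3@13, authorship 111.222...333..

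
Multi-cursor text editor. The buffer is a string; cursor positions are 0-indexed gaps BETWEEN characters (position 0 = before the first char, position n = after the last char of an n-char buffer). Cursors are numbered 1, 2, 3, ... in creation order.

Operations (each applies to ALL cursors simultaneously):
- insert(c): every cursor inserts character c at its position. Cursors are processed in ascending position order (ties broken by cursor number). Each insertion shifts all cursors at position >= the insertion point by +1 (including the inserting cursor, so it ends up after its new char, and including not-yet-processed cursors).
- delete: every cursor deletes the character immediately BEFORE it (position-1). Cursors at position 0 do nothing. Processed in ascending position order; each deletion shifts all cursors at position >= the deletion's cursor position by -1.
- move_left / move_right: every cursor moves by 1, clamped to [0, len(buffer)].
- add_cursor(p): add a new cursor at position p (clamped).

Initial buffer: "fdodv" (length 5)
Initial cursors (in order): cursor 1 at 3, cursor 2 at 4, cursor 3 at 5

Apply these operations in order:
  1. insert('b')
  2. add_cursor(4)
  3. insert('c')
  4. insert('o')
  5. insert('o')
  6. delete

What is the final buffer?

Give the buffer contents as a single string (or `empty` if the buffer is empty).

Answer: fdobccoodbcovbco

Derivation:
After op 1 (insert('b')): buffer="fdobdbvb" (len 8), cursors c1@4 c2@6 c3@8, authorship ...1.2.3
After op 2 (add_cursor(4)): buffer="fdobdbvb" (len 8), cursors c1@4 c4@4 c2@6 c3@8, authorship ...1.2.3
After op 3 (insert('c')): buffer="fdobccdbcvbc" (len 12), cursors c1@6 c4@6 c2@9 c3@12, authorship ...114.22.33
After op 4 (insert('o')): buffer="fdobccoodbcovbco" (len 16), cursors c1@8 c4@8 c2@12 c3@16, authorship ...11414.222.333
After op 5 (insert('o')): buffer="fdobccoooodbcoovbcoo" (len 20), cursors c1@10 c4@10 c2@15 c3@20, authorship ...1141414.2222.3333
After op 6 (delete): buffer="fdobccoodbcovbco" (len 16), cursors c1@8 c4@8 c2@12 c3@16, authorship ...11414.222.333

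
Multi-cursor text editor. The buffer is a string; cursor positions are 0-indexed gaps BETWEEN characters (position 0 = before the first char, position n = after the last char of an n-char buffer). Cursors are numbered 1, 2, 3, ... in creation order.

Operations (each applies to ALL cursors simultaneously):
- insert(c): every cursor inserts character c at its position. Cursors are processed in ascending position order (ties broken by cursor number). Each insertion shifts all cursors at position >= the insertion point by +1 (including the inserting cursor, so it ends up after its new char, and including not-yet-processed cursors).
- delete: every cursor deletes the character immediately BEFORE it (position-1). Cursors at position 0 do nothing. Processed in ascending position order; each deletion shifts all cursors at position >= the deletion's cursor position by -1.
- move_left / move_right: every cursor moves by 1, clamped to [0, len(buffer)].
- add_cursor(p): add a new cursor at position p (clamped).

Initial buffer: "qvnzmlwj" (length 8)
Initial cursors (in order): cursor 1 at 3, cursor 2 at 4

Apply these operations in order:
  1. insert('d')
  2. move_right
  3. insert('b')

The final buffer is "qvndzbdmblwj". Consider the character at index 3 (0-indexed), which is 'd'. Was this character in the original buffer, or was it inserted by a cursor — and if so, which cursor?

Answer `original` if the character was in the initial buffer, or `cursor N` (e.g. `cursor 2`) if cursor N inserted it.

Answer: cursor 1

Derivation:
After op 1 (insert('d')): buffer="qvndzdmlwj" (len 10), cursors c1@4 c2@6, authorship ...1.2....
After op 2 (move_right): buffer="qvndzdmlwj" (len 10), cursors c1@5 c2@7, authorship ...1.2....
After op 3 (insert('b')): buffer="qvndzbdmblwj" (len 12), cursors c1@6 c2@9, authorship ...1.12.2...
Authorship (.=original, N=cursor N): . . . 1 . 1 2 . 2 . . .
Index 3: author = 1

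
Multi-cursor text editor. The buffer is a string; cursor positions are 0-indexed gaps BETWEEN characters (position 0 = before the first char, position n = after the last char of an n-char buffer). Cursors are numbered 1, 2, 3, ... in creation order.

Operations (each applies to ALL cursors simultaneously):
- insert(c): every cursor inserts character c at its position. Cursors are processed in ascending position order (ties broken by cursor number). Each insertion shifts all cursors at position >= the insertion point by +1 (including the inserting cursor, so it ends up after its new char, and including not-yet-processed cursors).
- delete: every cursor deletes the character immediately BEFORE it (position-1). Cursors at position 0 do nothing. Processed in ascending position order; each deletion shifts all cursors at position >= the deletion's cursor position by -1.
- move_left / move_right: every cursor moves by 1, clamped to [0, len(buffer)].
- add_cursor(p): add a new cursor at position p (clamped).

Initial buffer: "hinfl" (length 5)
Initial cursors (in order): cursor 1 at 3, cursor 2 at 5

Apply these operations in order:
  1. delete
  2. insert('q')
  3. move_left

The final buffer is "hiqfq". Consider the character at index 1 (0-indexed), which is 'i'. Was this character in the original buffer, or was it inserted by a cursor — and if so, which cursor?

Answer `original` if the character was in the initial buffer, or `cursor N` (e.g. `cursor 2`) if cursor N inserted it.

Answer: original

Derivation:
After op 1 (delete): buffer="hif" (len 3), cursors c1@2 c2@3, authorship ...
After op 2 (insert('q')): buffer="hiqfq" (len 5), cursors c1@3 c2@5, authorship ..1.2
After op 3 (move_left): buffer="hiqfq" (len 5), cursors c1@2 c2@4, authorship ..1.2
Authorship (.=original, N=cursor N): . . 1 . 2
Index 1: author = original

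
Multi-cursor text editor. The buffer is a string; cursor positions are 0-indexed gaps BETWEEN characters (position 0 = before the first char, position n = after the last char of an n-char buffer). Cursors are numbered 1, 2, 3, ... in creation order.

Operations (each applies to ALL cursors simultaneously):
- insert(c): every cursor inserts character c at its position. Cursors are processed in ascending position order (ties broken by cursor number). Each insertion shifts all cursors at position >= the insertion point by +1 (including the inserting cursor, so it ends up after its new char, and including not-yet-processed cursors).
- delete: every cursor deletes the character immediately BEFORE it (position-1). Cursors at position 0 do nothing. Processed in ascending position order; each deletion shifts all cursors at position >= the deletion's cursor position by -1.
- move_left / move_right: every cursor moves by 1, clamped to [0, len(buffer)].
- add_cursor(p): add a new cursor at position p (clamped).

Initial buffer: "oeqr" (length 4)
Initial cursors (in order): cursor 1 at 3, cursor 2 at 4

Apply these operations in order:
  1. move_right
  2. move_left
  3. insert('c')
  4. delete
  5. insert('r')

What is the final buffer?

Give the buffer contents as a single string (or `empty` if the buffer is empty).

After op 1 (move_right): buffer="oeqr" (len 4), cursors c1@4 c2@4, authorship ....
After op 2 (move_left): buffer="oeqr" (len 4), cursors c1@3 c2@3, authorship ....
After op 3 (insert('c')): buffer="oeqccr" (len 6), cursors c1@5 c2@5, authorship ...12.
After op 4 (delete): buffer="oeqr" (len 4), cursors c1@3 c2@3, authorship ....
After op 5 (insert('r')): buffer="oeqrrr" (len 6), cursors c1@5 c2@5, authorship ...12.

Answer: oeqrrr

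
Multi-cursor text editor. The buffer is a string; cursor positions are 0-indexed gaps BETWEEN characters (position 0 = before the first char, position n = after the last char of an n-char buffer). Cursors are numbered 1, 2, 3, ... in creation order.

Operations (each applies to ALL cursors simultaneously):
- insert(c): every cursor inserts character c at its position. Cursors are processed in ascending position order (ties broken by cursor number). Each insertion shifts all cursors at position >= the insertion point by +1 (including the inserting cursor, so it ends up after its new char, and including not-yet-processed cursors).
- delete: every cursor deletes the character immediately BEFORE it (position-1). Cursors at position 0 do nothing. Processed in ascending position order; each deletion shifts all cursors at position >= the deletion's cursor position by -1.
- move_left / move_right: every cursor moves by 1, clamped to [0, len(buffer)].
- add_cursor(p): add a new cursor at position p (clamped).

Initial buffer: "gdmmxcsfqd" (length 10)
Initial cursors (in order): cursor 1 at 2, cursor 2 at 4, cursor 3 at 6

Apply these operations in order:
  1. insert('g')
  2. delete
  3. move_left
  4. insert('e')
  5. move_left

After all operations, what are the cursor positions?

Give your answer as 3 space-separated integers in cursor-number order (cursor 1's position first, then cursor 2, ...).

Answer: 1 4 7

Derivation:
After op 1 (insert('g')): buffer="gdgmmgxcgsfqd" (len 13), cursors c1@3 c2@6 c3@9, authorship ..1..2..3....
After op 2 (delete): buffer="gdmmxcsfqd" (len 10), cursors c1@2 c2@4 c3@6, authorship ..........
After op 3 (move_left): buffer="gdmmxcsfqd" (len 10), cursors c1@1 c2@3 c3@5, authorship ..........
After op 4 (insert('e')): buffer="gedmemxecsfqd" (len 13), cursors c1@2 c2@5 c3@8, authorship .1..2..3.....
After op 5 (move_left): buffer="gedmemxecsfqd" (len 13), cursors c1@1 c2@4 c3@7, authorship .1..2..3.....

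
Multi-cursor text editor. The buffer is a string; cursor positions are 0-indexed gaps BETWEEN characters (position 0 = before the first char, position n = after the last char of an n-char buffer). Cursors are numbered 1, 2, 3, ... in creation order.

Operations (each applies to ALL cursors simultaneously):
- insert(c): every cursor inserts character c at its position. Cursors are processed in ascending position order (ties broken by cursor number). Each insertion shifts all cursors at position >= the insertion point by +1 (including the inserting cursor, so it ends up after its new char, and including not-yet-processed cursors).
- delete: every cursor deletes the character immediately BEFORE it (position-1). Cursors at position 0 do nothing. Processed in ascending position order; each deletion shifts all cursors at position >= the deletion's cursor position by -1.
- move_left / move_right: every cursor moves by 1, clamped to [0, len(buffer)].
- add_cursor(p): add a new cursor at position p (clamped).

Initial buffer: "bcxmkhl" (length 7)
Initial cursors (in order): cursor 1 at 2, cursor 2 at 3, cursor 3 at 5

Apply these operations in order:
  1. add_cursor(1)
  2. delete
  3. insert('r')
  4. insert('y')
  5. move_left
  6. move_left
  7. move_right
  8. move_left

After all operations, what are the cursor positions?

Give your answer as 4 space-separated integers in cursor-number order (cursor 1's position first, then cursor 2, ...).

After op 1 (add_cursor(1)): buffer="bcxmkhl" (len 7), cursors c4@1 c1@2 c2@3 c3@5, authorship .......
After op 2 (delete): buffer="mhl" (len 3), cursors c1@0 c2@0 c4@0 c3@1, authorship ...
After op 3 (insert('r')): buffer="rrrmrhl" (len 7), cursors c1@3 c2@3 c4@3 c3@5, authorship 124.3..
After op 4 (insert('y')): buffer="rrryyymryhl" (len 11), cursors c1@6 c2@6 c4@6 c3@9, authorship 124124.33..
After op 5 (move_left): buffer="rrryyymryhl" (len 11), cursors c1@5 c2@5 c4@5 c3@8, authorship 124124.33..
After op 6 (move_left): buffer="rrryyymryhl" (len 11), cursors c1@4 c2@4 c4@4 c3@7, authorship 124124.33..
After op 7 (move_right): buffer="rrryyymryhl" (len 11), cursors c1@5 c2@5 c4@5 c3@8, authorship 124124.33..
After op 8 (move_left): buffer="rrryyymryhl" (len 11), cursors c1@4 c2@4 c4@4 c3@7, authorship 124124.33..

Answer: 4 4 7 4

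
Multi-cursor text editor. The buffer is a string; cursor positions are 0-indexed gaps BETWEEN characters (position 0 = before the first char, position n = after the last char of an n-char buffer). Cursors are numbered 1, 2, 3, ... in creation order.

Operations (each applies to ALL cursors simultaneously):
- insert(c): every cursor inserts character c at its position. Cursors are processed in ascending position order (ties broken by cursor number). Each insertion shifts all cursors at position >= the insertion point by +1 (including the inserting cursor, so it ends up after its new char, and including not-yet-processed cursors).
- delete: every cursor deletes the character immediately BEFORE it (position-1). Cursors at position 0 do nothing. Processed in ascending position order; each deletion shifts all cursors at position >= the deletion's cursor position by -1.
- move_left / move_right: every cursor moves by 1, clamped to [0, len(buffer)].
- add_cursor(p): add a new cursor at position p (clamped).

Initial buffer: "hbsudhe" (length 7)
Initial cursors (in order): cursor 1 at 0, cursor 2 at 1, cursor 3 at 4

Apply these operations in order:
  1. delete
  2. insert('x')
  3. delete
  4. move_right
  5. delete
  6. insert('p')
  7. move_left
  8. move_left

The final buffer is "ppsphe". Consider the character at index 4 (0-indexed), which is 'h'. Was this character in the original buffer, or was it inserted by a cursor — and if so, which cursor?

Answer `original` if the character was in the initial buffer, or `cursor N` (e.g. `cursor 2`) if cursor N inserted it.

After op 1 (delete): buffer="bsdhe" (len 5), cursors c1@0 c2@0 c3@2, authorship .....
After op 2 (insert('x')): buffer="xxbsxdhe" (len 8), cursors c1@2 c2@2 c3@5, authorship 12..3...
After op 3 (delete): buffer="bsdhe" (len 5), cursors c1@0 c2@0 c3@2, authorship .....
After op 4 (move_right): buffer="bsdhe" (len 5), cursors c1@1 c2@1 c3@3, authorship .....
After op 5 (delete): buffer="she" (len 3), cursors c1@0 c2@0 c3@1, authorship ...
After op 6 (insert('p')): buffer="ppsphe" (len 6), cursors c1@2 c2@2 c3@4, authorship 12.3..
After op 7 (move_left): buffer="ppsphe" (len 6), cursors c1@1 c2@1 c3@3, authorship 12.3..
After op 8 (move_left): buffer="ppsphe" (len 6), cursors c1@0 c2@0 c3@2, authorship 12.3..
Authorship (.=original, N=cursor N): 1 2 . 3 . .
Index 4: author = original

Answer: original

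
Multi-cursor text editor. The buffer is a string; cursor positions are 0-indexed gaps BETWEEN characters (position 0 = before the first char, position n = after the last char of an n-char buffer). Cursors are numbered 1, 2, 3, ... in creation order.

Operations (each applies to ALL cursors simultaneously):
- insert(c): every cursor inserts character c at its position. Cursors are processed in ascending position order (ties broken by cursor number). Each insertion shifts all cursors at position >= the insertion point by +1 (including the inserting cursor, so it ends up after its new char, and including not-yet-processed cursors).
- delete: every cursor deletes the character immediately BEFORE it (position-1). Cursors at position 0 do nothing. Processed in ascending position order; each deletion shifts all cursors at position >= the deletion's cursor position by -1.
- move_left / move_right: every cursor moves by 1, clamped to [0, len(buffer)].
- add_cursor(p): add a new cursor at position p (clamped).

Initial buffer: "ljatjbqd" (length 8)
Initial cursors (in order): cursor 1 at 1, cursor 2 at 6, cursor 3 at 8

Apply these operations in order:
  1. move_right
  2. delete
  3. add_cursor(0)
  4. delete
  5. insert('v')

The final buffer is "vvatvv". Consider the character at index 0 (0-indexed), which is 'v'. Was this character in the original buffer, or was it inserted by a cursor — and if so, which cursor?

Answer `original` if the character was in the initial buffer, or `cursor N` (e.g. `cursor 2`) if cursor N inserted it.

After op 1 (move_right): buffer="ljatjbqd" (len 8), cursors c1@2 c2@7 c3@8, authorship ........
After op 2 (delete): buffer="latjb" (len 5), cursors c1@1 c2@5 c3@5, authorship .....
After op 3 (add_cursor(0)): buffer="latjb" (len 5), cursors c4@0 c1@1 c2@5 c3@5, authorship .....
After op 4 (delete): buffer="at" (len 2), cursors c1@0 c4@0 c2@2 c3@2, authorship ..
After op 5 (insert('v')): buffer="vvatvv" (len 6), cursors c1@2 c4@2 c2@6 c3@6, authorship 14..23
Authorship (.=original, N=cursor N): 1 4 . . 2 3
Index 0: author = 1

Answer: cursor 1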